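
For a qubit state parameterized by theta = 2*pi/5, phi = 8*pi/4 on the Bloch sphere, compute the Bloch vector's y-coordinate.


theta = 1.2566, phi = 6.2832
r_y = sin(theta)*sin(phi) = 0.9511 * 0.0000
r_y = 0.0000

0.0000


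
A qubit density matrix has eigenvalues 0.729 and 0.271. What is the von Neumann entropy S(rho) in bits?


S = -p*log2(p) - (1-p)*log2(1-p)
p = 0.7290, 1-p = 0.2710
= -0.7290 * log2(0.7290) - 0.2710 * log2(0.2710)
= -(-0.3324) - (-0.5105)
= 0.8429

0.8429


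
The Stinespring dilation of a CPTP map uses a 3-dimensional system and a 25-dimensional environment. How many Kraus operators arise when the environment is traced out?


Tracing out the environment in an orthonormal basis {|i>_E} gives Kraus operators K_i = <i|_E U |0>_E.
Number of Kraus operators = dim(H_env) = d_env
= 25

25


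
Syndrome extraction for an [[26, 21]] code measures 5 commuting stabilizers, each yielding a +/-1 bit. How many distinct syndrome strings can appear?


Each stabilizer generator gives a binary (+1 or -1) measurement outcome.
With 5 independent generators:
Total syndromes = 2^5
= 32

32


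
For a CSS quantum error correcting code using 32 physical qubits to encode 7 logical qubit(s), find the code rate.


Code rate R = k/n
= 7/32
= 0.2188

0.2188


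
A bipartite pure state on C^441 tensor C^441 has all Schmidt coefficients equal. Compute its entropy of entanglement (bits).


For a maximally entangled state in d x d:
S = log2(d) = log2(441)
= 8.7846

8.7846


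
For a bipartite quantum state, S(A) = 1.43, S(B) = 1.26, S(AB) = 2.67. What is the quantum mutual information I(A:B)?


I(A:B) = S(A) + S(B) - S(AB)
= 1.43 + 1.26 - 2.67
= 0.0200

0.0200


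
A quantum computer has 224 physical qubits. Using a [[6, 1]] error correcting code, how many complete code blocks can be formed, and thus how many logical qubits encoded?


Each code block uses 6 physical qubits for 1 logical qubit(s).
Number of complete blocks = floor(224 / 6) = 37
Logical qubits = 37 * 1
= 37

37


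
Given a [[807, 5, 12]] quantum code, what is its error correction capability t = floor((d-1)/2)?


Code parameters: [[807, 5, 12]], distance d = 12.
Number of correctable errors = floor((d-1)/2)
= floor((12 - 1)/2)
= floor(11/2)
= 5

5


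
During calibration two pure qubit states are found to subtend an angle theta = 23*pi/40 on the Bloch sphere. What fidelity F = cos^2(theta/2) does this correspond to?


For states separated by angle theta on Bloch sphere:
F = cos^2(theta/2)
theta = 23*pi/40 = 1.8064
theta/2 = 0.9032
cos(theta/2) = 0.6191
F = 0.3833

0.3833


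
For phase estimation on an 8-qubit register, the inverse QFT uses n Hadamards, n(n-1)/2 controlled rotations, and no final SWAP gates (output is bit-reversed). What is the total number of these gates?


Hadamard gates: 8
Controlled rotations: n*(n-1)/2 = 8*7/2 = 28
SWAP gates: 0 (omitted)
Total = 8 + 28
= 36

36


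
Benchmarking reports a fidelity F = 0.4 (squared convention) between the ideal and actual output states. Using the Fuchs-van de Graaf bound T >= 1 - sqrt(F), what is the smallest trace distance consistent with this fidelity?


Fuchs-van de Graaf (squared-fidelity convention): 1 - sqrt(F) <= T <= sqrt(1 - F).
Lower bound: T >= 1 - sqrt(F)
sqrt(F) = sqrt(0.4) = 0.6325
T >= 1 - 0.6325
T >= 0.3675

0.3675


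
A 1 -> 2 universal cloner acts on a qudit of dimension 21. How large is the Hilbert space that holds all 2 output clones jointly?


Output space = H^(tensor 2) where dim(H) = 21
dim = 21^2
= 441

441


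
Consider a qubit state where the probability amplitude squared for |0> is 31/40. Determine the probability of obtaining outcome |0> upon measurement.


|alpha|^2 = 31/40 = 0.7750
|beta|^2 = 1 - 31/40 = 9/40 = 0.2250
P(|0>) = |alpha|^2 = 0.7750

0.7750


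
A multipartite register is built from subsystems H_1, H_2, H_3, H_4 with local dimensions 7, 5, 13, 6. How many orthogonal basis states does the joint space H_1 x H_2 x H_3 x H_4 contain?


dim(H_1 x H_2 x H_3 x H_4) = 7 * 5 * 13 * 6
= 35 * 13 * 6
= 455 * 6
= 2730

2730


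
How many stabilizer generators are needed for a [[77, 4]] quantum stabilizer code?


For an [[n,k]] stabilizer code:
Number of stabilizer generators = n - k
= 77 - 4
= 73

73


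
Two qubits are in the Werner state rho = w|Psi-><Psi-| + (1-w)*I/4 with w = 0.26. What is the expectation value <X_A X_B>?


|Psi-> = (|01> - |10>)/sqrt(2)
For the pure Bell state, <X_A X_B> = -1 (Bell-state Pauli correlator).
The maximally-mixed part I/4 has tr(I/4 * P tensor P) = 0 for any traceless Pauli P.
So <X_A X_B>_rho = w * (-1) + (1 - w) * 0
= 0.26 * (-1)
= -0.2600

-0.2600


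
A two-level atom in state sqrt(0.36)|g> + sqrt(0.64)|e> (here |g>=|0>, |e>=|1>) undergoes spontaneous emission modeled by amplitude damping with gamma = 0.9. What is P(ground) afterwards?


For amplitude damping with parameter gamma on state sqrt(a)|0> + sqrt(b)|1>:
alpha^2 = 0.36, beta^2 = 0.64
P(|0>) = alpha^2 + gamma * beta^2
= 0.36 + 0.9 * 0.64
= 0.36 + 0.5760
= 0.9360

0.9360


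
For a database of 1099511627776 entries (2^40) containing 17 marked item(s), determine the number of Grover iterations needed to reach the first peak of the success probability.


After j Grover iterations the success probability is P(j) = sin^2((2j+1)*theta), where sin(theta) = sqrt(k/N).
N = 2^40 = 1099511627776, k = 17
sin(theta) = sqrt(k/N) = 3.932099939e-06
theta = arcsin(sqrt(k/N)) = 3.932099939e-06 rad
P(j) reaches its first maximum when (2j+1)*theta is as close as possible to pi/2, i.e. j = round(pi/(4*theta) - 1/2).
pi/(4*theta) - 1/2 = 199739.6326
(For comparison, the common estimate pi/4 * sqrt(N/k) = 199740.1326; the exact maximiser is used here.)
Optimal iterations = 199740

199740


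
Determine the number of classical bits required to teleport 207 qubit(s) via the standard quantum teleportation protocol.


Quantum teleportation requires 2 classical bits per qubit teleported.
207 qubit(s) -> 2 * 207 = 414 classical bits

414


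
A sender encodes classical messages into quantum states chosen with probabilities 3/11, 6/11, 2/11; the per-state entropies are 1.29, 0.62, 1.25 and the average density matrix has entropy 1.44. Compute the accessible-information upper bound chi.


chi = S(rho) - sum_i p_i * S(rho_i)
Weighted entropy = 3/11 * 1.29 + 6/11 * 0.62 + 2/11 * 1.25
= 0.9173
chi = 1.44 - 0.9173
= 0.5227

0.5227


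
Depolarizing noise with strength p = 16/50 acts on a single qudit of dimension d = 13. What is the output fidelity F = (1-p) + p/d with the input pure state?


F = (1-p) + p/d
= (1 - 0.3200) + 0.3200/13
= 0.6800 + 0.0246
= 0.7046

0.7046


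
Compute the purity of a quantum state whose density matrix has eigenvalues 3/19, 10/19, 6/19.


tr(rho^2) = sum of eigenvalues squared
= (3/19)^2 + (10/19)^2 + (6/19)^2
= (9 + 100 + 36) / 361
= 145/361
= 0.4017

0.4017


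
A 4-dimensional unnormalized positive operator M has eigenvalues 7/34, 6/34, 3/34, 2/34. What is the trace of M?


tr(M) = sum of eigenvalues
= 7/34 + 6/34 + 3/34 + 2/34
= 18/34
= 0.5294

0.5294


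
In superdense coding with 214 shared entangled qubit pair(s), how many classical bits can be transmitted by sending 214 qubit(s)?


Superdense coding allows 2 classical bits per shared entangled pair.
214 pair(s) -> 2 * 214 = 428 classical bits

428


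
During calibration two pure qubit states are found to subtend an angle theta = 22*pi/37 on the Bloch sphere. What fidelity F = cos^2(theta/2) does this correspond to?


For states separated by angle theta on Bloch sphere:
F = cos^2(theta/2)
theta = 22*pi/37 = 1.8680
theta/2 = 0.9340
cos(theta/2) = 0.5946
F = 0.3536

0.3536


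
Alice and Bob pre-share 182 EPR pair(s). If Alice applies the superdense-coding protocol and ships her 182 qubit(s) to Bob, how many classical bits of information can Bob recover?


Superdense coding allows 2 classical bits per shared entangled pair.
182 pair(s) -> 2 * 182 = 364 classical bits

364


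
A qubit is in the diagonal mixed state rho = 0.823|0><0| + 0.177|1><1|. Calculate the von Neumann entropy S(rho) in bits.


S = -p*log2(p) - (1-p)*log2(1-p)
p = 0.8230, 1-p = 0.1770
= -0.8230 * log2(0.8230) - 0.1770 * log2(0.1770)
= -(-0.2313) - (-0.4422)
= 0.6735

0.6735


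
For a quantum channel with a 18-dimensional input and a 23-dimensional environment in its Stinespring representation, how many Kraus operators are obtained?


Tracing out the environment in an orthonormal basis {|i>_E} gives Kraus operators K_i = <i|_E U |0>_E.
Number of Kraus operators = dim(H_env) = d_env
= 23

23


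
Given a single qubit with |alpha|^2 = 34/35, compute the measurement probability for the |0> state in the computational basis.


|alpha|^2 = 34/35 = 0.9714
|beta|^2 = 1 - 34/35 = 1/35 = 0.0286
P(|0>) = |alpha|^2 = 0.9714

0.9714


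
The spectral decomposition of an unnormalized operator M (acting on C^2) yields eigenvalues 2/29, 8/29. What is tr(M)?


tr(M) = sum of eigenvalues
= 2/29 + 8/29
= 10/29
= 0.3448

0.3448


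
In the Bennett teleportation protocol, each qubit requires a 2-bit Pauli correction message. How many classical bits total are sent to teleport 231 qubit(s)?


Quantum teleportation requires 2 classical bits per qubit teleported.
231 qubit(s) -> 2 * 231 = 462 classical bits

462


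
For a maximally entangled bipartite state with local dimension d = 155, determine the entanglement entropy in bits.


For a maximally entangled state in d x d:
S = log2(d) = log2(155)
= 7.2761

7.2761


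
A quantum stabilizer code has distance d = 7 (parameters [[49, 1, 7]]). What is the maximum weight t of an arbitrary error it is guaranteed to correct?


Code parameters: [[49, 1, 7]], distance d = 7.
Number of correctable errors = floor((d-1)/2)
= floor((7 - 1)/2)
= floor(6/2)
= 3

3


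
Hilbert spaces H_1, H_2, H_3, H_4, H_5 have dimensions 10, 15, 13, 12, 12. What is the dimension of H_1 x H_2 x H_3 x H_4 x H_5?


dim(H_1 x H_2 x H_3 x H_4 x H_5) = 10 * 15 * 13 * 12 * 12
= 150 * 13 * 12 * 12
= 1950 * 12 * 12
= 23400 * 12
= 280800

280800


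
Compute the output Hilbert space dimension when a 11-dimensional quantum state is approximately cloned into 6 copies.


Output space = H^(tensor 6) where dim(H) = 11
dim = 11^6
= 121 (after 2 factors)
= 1331 (after 3 factors)
= 14641 (after 4 factors)
= 161051 (after 5 factors)
= 1771561 (after 6 factors)
= 1771561

1771561


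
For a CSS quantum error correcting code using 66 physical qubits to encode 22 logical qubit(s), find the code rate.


Code rate R = k/n
= 22/66
= 0.3333

0.3333


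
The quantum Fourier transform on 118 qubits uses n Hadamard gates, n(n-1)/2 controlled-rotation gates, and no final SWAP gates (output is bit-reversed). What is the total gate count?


Hadamard gates: 118
Controlled rotations: n*(n-1)/2 = 118*117/2 = 6903
SWAP gates: 0 (omitted)
Total = 118 + 6903
= 7021

7021


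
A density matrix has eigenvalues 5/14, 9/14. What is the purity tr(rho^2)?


tr(rho^2) = sum of eigenvalues squared
= (5/14)^2 + (9/14)^2
= (25 + 81) / 196
= 106/196
= 0.5408

0.5408


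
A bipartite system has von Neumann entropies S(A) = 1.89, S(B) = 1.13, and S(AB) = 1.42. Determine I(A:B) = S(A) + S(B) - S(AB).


I(A:B) = S(A) + S(B) - S(AB)
= 1.89 + 1.13 - 1.42
= 1.6000

1.6000


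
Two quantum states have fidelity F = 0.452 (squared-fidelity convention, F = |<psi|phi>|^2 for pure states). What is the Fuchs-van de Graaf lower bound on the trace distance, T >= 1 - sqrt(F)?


Fuchs-van de Graaf (squared-fidelity convention): 1 - sqrt(F) <= T <= sqrt(1 - F).
Lower bound: T >= 1 - sqrt(F)
sqrt(F) = sqrt(0.452) = 0.6723
T >= 1 - 0.6723
T >= 0.3277

0.3277


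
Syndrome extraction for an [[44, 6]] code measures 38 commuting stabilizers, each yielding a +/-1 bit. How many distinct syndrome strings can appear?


Each stabilizer generator gives a binary (+1 or -1) measurement outcome.
With 38 independent generators:
Total syndromes = 2^38
= 274877906944

274877906944


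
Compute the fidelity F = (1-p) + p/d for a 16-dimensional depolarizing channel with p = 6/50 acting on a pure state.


F = (1-p) + p/d
= (1 - 0.1200) + 0.1200/16
= 0.8800 + 0.0075
= 0.8875

0.8875


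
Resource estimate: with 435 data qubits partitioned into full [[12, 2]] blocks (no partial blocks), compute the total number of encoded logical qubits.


Each code block uses 12 physical qubits for 2 logical qubit(s).
Number of complete blocks = floor(435 / 12) = 36
Logical qubits = 36 * 2
= 72

72


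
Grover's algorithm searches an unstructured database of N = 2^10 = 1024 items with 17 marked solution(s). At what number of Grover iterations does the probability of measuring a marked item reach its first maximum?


After j Grover iterations the success probability is P(j) = sin^2((2j+1)*theta), where sin(theta) = sqrt(k/N).
N = 2^10 = 1024, k = 17
sin(theta) = sqrt(k/N) = 0.1288470508
theta = arcsin(sqrt(k/N)) = 0.1292062512 rad
P(j) reaches its first maximum when (2j+1)*theta is as close as possible to pi/2, i.e. j = round(pi/(4*theta) - 1/2).
pi/(4*theta) - 1/2 = 5.5786
(For comparison, the common estimate pi/4 * sqrt(N/k) = 6.0956; the exact maximiser is used here.)
Optimal iterations = 6

6


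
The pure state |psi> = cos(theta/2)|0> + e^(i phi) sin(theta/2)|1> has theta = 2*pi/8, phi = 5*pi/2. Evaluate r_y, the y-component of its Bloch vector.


theta = 0.7854, phi = 7.8540
r_y = sin(theta)*sin(phi) = 0.7071 * 1.0000
r_y = 0.7071

0.7071


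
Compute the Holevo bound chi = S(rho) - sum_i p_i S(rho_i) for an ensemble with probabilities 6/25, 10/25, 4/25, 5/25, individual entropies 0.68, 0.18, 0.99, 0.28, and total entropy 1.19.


chi = S(rho) - sum_i p_i * S(rho_i)
Weighted entropy = 6/25 * 0.68 + 10/25 * 0.18 + 4/25 * 0.99 + 5/25 * 0.28
= 0.4496
chi = 1.19 - 0.4496
= 0.7404

0.7404


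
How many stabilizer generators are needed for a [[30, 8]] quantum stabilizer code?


For an [[n,k]] stabilizer code:
Number of stabilizer generators = n - k
= 30 - 8
= 22

22


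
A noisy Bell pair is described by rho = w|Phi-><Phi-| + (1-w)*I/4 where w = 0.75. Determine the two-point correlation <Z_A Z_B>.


|Phi-> = (|00> - |11>)/sqrt(2)
For the pure Bell state, <Z_A Z_B> = +1 (Bell-state Pauli correlator).
The maximally-mixed part I/4 has tr(I/4 * P tensor P) = 0 for any traceless Pauli P.
So <Z_A Z_B>_rho = w * (+1) + (1 - w) * 0
= 0.75 * (+1)
= 0.7500

0.7500


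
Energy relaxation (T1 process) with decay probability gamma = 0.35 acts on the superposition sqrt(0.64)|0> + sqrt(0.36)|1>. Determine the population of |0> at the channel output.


For amplitude damping with parameter gamma on state sqrt(a)|0> + sqrt(b)|1>:
alpha^2 = 0.64, beta^2 = 0.36
P(|0>) = alpha^2 + gamma * beta^2
= 0.64 + 0.35 * 0.36
= 0.64 + 0.1260
= 0.7660

0.7660


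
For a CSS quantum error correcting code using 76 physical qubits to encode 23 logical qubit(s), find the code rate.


Code rate R = k/n
= 23/76
= 0.3026

0.3026


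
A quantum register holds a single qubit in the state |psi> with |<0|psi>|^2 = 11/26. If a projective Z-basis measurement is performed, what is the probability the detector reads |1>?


|alpha|^2 = 11/26 = 0.4231
|beta|^2 = 1 - 11/26 = 15/26 = 0.5769
P(|1>) = |beta|^2 = 0.5769

0.5769


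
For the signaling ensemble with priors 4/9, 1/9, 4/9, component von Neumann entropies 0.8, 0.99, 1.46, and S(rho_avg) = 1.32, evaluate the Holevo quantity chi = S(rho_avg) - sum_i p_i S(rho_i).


chi = S(rho) - sum_i p_i * S(rho_i)
Weighted entropy = 4/9 * 0.8 + 1/9 * 0.99 + 4/9 * 1.46
= 1.1144
chi = 1.32 - 1.1144
= 0.2056

0.2056


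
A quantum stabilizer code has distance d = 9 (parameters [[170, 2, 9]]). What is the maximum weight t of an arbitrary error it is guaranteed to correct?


Code parameters: [[170, 2, 9]], distance d = 9.
Number of correctable errors = floor((d-1)/2)
= floor((9 - 1)/2)
= floor(8/2)
= 4

4


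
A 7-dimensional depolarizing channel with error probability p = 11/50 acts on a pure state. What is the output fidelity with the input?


F = (1-p) + p/d
= (1 - 0.2200) + 0.2200/7
= 0.7800 + 0.0314
= 0.8114

0.8114


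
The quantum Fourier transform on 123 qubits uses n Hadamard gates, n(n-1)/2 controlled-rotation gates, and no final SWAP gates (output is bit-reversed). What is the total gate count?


Hadamard gates: 123
Controlled rotations: n*(n-1)/2 = 123*122/2 = 7503
SWAP gates: 0 (omitted)
Total = 123 + 7503
= 7626

7626


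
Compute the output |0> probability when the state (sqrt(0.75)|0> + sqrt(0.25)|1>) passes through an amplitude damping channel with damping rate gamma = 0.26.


For amplitude damping with parameter gamma on state sqrt(a)|0> + sqrt(b)|1>:
alpha^2 = 0.75, beta^2 = 0.25
P(|0>) = alpha^2 + gamma * beta^2
= 0.75 + 0.26 * 0.25
= 0.75 + 0.0650
= 0.8150

0.8150


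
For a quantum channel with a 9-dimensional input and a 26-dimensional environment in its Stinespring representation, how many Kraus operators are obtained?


Tracing out the environment in an orthonormal basis {|i>_E} gives Kraus operators K_i = <i|_E U |0>_E.
Number of Kraus operators = dim(H_env) = d_env
= 26

26


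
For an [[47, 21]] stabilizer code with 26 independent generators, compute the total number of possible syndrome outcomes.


Each stabilizer generator gives a binary (+1 or -1) measurement outcome.
With 26 independent generators:
Total syndromes = 2^26
= 67108864

67108864


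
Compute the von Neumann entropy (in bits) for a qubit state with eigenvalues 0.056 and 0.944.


S = -p*log2(p) - (1-p)*log2(1-p)
p = 0.0560, 1-p = 0.9440
= -0.0560 * log2(0.0560) - 0.9440 * log2(0.9440)
= -(-0.2329) - (-0.0785)
= 0.3114

0.3114


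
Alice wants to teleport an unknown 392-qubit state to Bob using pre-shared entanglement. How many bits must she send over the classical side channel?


Quantum teleportation requires 2 classical bits per qubit teleported.
392 qubit(s) -> 2 * 392 = 784 classical bits

784


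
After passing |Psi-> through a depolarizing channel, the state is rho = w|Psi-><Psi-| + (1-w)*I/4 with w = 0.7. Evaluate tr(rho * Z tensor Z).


|Psi-> = (|01> - |10>)/sqrt(2)
For the pure Bell state, <Z_A Z_B> = -1 (Bell-state Pauli correlator).
The maximally-mixed part I/4 has tr(I/4 * P tensor P) = 0 for any traceless Pauli P.
So <Z_A Z_B>_rho = w * (-1) + (1 - w) * 0
= 0.7 * (-1)
= -0.7000

-0.7000


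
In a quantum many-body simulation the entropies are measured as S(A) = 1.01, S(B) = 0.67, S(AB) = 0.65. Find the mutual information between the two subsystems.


I(A:B) = S(A) + S(B) - S(AB)
= 1.01 + 0.67 - 0.65
= 1.0300

1.0300


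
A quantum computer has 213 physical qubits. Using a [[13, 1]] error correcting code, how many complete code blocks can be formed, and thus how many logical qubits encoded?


Each code block uses 13 physical qubits for 1 logical qubit(s).
Number of complete blocks = floor(213 / 13) = 16
Logical qubits = 16 * 1
= 16

16


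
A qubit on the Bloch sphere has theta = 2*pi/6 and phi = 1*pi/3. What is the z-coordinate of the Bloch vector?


theta = 1.0472, phi = 1.0472
r_z = cos(theta) = 0.5000

0.5000


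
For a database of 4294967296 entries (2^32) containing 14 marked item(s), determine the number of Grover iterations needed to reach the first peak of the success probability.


After j Grover iterations the success probability is P(j) = sin^2((2j+1)*theta), where sin(theta) = sqrt(k/N).
N = 2^32 = 4294967296, k = 14
sin(theta) = sqrt(k/N) = 5.709316081e-05
theta = arcsin(sqrt(k/N)) = 5.709316084e-05 rad
P(j) reaches its first maximum when (2j+1)*theta is as close as possible to pi/2, i.e. j = round(pi/(4*theta) - 1/2).
pi/(4*theta) - 1/2 = 13755.9316
(For comparison, the common estimate pi/4 * sqrt(N/k) = 13756.4316; the exact maximiser is used here.)
Optimal iterations = 13756

13756


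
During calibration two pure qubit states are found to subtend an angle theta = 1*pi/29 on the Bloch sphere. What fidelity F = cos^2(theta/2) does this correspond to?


For states separated by angle theta on Bloch sphere:
F = cos^2(theta/2)
theta = 1*pi/29 = 0.1083
theta/2 = 0.0542
cos(theta/2) = 0.9985
F = 0.9971

0.9971


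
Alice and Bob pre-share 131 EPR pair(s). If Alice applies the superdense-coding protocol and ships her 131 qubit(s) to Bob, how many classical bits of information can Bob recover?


Superdense coding allows 2 classical bits per shared entangled pair.
131 pair(s) -> 2 * 131 = 262 classical bits

262


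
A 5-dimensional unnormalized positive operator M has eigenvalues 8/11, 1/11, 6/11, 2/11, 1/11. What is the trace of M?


tr(M) = sum of eigenvalues
= 8/11 + 1/11 + 6/11 + 2/11 + 1/11
= 18/11
= 1.6364

1.6364


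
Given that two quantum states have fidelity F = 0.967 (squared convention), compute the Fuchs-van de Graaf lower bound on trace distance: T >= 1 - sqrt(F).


Fuchs-van de Graaf (squared-fidelity convention): 1 - sqrt(F) <= T <= sqrt(1 - F).
Lower bound: T >= 1 - sqrt(F)
sqrt(F) = sqrt(0.967) = 0.9834
T >= 1 - 0.9834
T >= 0.0166

0.0166


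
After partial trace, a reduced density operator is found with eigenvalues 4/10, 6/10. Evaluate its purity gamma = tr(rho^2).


tr(rho^2) = sum of eigenvalues squared
= (4/10)^2 + (6/10)^2
= (16 + 36) / 100
= 52/100
= 0.5200

0.5200


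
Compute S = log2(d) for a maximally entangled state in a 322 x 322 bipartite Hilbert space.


For a maximally entangled state in d x d:
S = log2(d) = log2(322)
= 8.3309

8.3309


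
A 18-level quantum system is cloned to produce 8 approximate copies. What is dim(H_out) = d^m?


Output space = H^(tensor 8) where dim(H) = 18
dim = 18^8
= 324 (after 2 factors)
= 5832 (after 3 factors)
= 104976 (after 4 factors)
= 1889568 (after 5 factors)
= 34012224 (after 6 factors)
= 612220032 (after 7 factors)
= 11019960576 (after 8 factors)
= 11019960576

11019960576


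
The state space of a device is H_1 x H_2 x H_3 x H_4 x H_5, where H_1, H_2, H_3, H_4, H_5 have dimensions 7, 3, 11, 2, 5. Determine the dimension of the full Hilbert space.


dim(H_1 x H_2 x H_3 x H_4 x H_5) = 7 * 3 * 11 * 2 * 5
= 21 * 11 * 2 * 5
= 231 * 2 * 5
= 462 * 5
= 2310

2310


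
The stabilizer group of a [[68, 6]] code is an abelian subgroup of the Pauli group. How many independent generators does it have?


For an [[n,k]] stabilizer code:
Number of stabilizer generators = n - k
= 68 - 6
= 62

62


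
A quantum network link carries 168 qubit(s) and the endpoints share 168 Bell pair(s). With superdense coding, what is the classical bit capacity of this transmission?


Superdense coding allows 2 classical bits per shared entangled pair.
168 pair(s) -> 2 * 168 = 336 classical bits

336


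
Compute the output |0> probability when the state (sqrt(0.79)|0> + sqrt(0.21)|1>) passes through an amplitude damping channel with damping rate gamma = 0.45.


For amplitude damping with parameter gamma on state sqrt(a)|0> + sqrt(b)|1>:
alpha^2 = 0.79, beta^2 = 0.21
P(|0>) = alpha^2 + gamma * beta^2
= 0.79 + 0.45 * 0.21
= 0.79 + 0.0945
= 0.8845

0.8845


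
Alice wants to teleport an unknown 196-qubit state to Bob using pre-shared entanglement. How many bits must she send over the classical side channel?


Quantum teleportation requires 2 classical bits per qubit teleported.
196 qubit(s) -> 2 * 196 = 392 classical bits

392


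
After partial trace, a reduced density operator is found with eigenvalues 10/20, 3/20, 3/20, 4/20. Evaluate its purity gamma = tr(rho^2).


tr(rho^2) = sum of eigenvalues squared
= (10/20)^2 + (3/20)^2 + (3/20)^2 + (4/20)^2
= (100 + 9 + 9 + 16) / 400
= 134/400
= 0.3350

0.3350


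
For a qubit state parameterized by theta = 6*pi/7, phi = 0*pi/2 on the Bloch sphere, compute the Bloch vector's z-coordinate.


theta = 2.6928, phi = 0.0000
r_z = cos(theta) = -0.9010

-0.9010


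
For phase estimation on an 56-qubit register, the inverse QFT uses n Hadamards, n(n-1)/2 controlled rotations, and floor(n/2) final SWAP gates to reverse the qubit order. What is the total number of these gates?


Hadamard gates: 56
Controlled rotations: n*(n-1)/2 = 56*55/2 = 1540
SWAP gates: floor(n/2) = floor(56/2) = 28
Total = 56 + 1540 + 28
= 1624

1624


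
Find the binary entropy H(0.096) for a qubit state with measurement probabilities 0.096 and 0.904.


S = -p*log2(p) - (1-p)*log2(1-p)
p = 0.0960, 1-p = 0.9040
= -0.0960 * log2(0.0960) - 0.9040 * log2(0.9040)
= -(-0.3246) - (-0.1316)
= 0.4562

0.4562


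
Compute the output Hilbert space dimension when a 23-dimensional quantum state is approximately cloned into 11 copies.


Output space = H^(tensor 11) where dim(H) = 23
dim = 23^11
= 529 (after 2 factors)
= 12167 (after 3 factors)
= 279841 (after 4 factors)
= 6436343 (after 5 factors)
= 148035889 (after 6 factors)
= 3404825447 (after 7 factors)
= 78310985281 (after 8 factors)
= 1801152661463 (after 9 factors)
= 41426511213649 (after 10 factors)
= 952809757913927 (after 11 factors)
= 952809757913927

952809757913927


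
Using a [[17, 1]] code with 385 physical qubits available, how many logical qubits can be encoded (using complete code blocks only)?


Each code block uses 17 physical qubits for 1 logical qubit(s).
Number of complete blocks = floor(385 / 17) = 22
Logical qubits = 22 * 1
= 22

22


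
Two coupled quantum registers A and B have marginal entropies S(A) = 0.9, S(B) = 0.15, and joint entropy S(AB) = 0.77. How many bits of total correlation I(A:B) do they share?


I(A:B) = S(A) + S(B) - S(AB)
= 0.9 + 0.15 - 0.77
= 0.2800

0.2800


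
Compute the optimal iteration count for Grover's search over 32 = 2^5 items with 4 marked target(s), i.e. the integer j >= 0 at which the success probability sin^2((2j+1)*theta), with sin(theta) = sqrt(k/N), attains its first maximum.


After j Grover iterations the success probability is P(j) = sin^2((2j+1)*theta), where sin(theta) = sqrt(k/N).
N = 2^5 = 32, k = 4
sin(theta) = sqrt(k/N) = 0.3535533906
theta = arcsin(sqrt(k/N)) = 0.3613671239 rad
P(j) reaches its first maximum when (2j+1)*theta is as close as possible to pi/2, i.e. j = round(pi/(4*theta) - 1/2).
pi/(4*theta) - 1/2 = 1.6734
(For comparison, the common estimate pi/4 * sqrt(N/k) = 2.2214; the exact maximiser is used here.)
Optimal iterations = 2

2


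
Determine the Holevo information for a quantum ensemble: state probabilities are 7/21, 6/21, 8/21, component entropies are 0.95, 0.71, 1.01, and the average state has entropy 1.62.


chi = S(rho) - sum_i p_i * S(rho_i)
Weighted entropy = 7/21 * 0.95 + 6/21 * 0.71 + 8/21 * 1.01
= 0.9043
chi = 1.62 - 0.9043
= 0.7157

0.7157


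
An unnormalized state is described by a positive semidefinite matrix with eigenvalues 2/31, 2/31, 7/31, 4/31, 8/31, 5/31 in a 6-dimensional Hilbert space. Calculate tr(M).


tr(M) = sum of eigenvalues
= 2/31 + 2/31 + 7/31 + 4/31 + 8/31 + 5/31
= 28/31
= 0.9032

0.9032


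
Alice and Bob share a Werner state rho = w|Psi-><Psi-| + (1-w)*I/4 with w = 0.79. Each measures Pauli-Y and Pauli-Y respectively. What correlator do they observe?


|Psi-> = (|01> - |10>)/sqrt(2)
For the pure Bell state, <Y_A Y_B> = -1 (Bell-state Pauli correlator).
The maximally-mixed part I/4 has tr(I/4 * P tensor P) = 0 for any traceless Pauli P.
So <Y_A Y_B>_rho = w * (-1) + (1 - w) * 0
= 0.79 * (-1)
= -0.7900

-0.7900


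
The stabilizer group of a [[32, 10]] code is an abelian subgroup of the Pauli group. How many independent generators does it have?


For an [[n,k]] stabilizer code:
Number of stabilizer generators = n - k
= 32 - 10
= 22

22


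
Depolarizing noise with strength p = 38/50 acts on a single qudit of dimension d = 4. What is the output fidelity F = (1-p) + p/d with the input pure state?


F = (1-p) + p/d
= (1 - 0.7600) + 0.7600/4
= 0.2400 + 0.1900
= 0.4300

0.4300


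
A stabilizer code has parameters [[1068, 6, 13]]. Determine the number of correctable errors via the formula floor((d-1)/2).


Code parameters: [[1068, 6, 13]], distance d = 13.
Number of correctable errors = floor((d-1)/2)
= floor((13 - 1)/2)
= floor(12/2)
= 6

6


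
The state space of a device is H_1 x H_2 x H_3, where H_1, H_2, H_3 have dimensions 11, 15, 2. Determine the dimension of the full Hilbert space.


dim(H_1 x H_2 x H_3) = 11 * 15 * 2
= 165 * 2
= 330

330


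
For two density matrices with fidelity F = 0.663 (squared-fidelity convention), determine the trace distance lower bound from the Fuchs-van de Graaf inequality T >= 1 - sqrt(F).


Fuchs-van de Graaf (squared-fidelity convention): 1 - sqrt(F) <= T <= sqrt(1 - F).
Lower bound: T >= 1 - sqrt(F)
sqrt(F) = sqrt(0.663) = 0.8142
T >= 1 - 0.8142
T >= 0.1858

0.1858


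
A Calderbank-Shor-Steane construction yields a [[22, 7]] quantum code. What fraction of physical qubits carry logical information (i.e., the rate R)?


Code rate R = k/n
= 7/22
= 0.3182

0.3182


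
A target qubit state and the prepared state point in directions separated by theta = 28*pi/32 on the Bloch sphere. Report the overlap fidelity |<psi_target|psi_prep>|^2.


For states separated by angle theta on Bloch sphere:
F = cos^2(theta/2)
theta = 28*pi/32 = 2.7489
theta/2 = 1.3744
cos(theta/2) = 0.1951
F = 0.0381

0.0381


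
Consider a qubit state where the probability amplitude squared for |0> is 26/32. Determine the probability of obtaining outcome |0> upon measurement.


|alpha|^2 = 26/32 = 0.8125
|beta|^2 = 1 - 26/32 = 6/32 = 0.1875
P(|0>) = |alpha|^2 = 0.8125

0.8125


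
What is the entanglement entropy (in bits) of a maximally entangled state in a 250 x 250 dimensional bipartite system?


For a maximally entangled state in d x d:
S = log2(d) = log2(250)
= 7.9658

7.9658


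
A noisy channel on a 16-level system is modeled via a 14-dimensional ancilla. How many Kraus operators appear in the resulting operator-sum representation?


Tracing out the environment in an orthonormal basis {|i>_E} gives Kraus operators K_i = <i|_E U |0>_E.
Number of Kraus operators = dim(H_env) = d_env
= 14

14


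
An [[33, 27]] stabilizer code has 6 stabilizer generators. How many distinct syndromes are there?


Each stabilizer generator gives a binary (+1 or -1) measurement outcome.
With 6 independent generators:
Total syndromes = 2^6
= 64

64


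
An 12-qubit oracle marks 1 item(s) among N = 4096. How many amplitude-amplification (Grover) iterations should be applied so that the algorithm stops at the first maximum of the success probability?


After j Grover iterations the success probability is P(j) = sin^2((2j+1)*theta), where sin(theta) = sqrt(k/N).
N = 2^12 = 4096, k = 1
sin(theta) = sqrt(k/N) = 0.015625
theta = arcsin(sqrt(k/N)) = 0.01562563585 rad
P(j) reaches its first maximum when (2j+1)*theta is as close as possible to pi/2, i.e. j = round(pi/(4*theta) - 1/2).
pi/(4*theta) - 1/2 = 49.7634
(For comparison, the common estimate pi/4 * sqrt(N/k) = 50.2655; the exact maximiser is used here.)
Optimal iterations = 50

50


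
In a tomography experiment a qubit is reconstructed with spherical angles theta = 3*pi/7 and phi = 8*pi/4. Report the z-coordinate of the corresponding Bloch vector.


theta = 1.3464, phi = 6.2832
r_z = cos(theta) = 0.2225

0.2225


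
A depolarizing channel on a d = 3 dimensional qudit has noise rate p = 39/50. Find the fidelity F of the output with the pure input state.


F = (1-p) + p/d
= (1 - 0.7800) + 0.7800/3
= 0.2200 + 0.2600
= 0.4800

0.4800


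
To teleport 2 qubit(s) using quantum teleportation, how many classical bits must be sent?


Quantum teleportation requires 2 classical bits per qubit teleported.
2 qubit(s) -> 2 * 2 = 4 classical bits

4


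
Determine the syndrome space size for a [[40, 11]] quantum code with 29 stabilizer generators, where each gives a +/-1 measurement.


Each stabilizer generator gives a binary (+1 or -1) measurement outcome.
With 29 independent generators:
Total syndromes = 2^29
= 536870912

536870912


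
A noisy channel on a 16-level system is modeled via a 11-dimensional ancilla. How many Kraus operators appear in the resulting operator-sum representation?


Tracing out the environment in an orthonormal basis {|i>_E} gives Kraus operators K_i = <i|_E U |0>_E.
Number of Kraus operators = dim(H_env) = d_env
= 11

11


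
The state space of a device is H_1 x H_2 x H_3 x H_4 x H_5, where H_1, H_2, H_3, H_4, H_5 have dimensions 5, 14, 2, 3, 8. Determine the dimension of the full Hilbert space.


dim(H_1 x H_2 x H_3 x H_4 x H_5) = 5 * 14 * 2 * 3 * 8
= 70 * 2 * 3 * 8
= 140 * 3 * 8
= 420 * 8
= 3360

3360


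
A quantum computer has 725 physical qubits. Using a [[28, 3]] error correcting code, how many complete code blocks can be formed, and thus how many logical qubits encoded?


Each code block uses 28 physical qubits for 3 logical qubit(s).
Number of complete blocks = floor(725 / 28) = 25
Logical qubits = 25 * 3
= 75

75


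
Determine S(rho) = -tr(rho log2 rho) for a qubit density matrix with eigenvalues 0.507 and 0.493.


S = -p*log2(p) - (1-p)*log2(1-p)
p = 0.5070, 1-p = 0.4930
= -0.5070 * log2(0.5070) - 0.4930 * log2(0.4930)
= -(-0.4968) - (-0.5030)
= 0.9999

0.9999


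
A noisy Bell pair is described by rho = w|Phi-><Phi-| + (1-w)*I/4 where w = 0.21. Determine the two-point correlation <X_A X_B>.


|Phi-> = (|00> - |11>)/sqrt(2)
For the pure Bell state, <X_A X_B> = -1 (Bell-state Pauli correlator).
The maximally-mixed part I/4 has tr(I/4 * P tensor P) = 0 for any traceless Pauli P.
So <X_A X_B>_rho = w * (-1) + (1 - w) * 0
= 0.21 * (-1)
= -0.2100

-0.2100


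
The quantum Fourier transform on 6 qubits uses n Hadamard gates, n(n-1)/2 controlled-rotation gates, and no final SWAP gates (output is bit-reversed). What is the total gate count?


Hadamard gates: 6
Controlled rotations: n*(n-1)/2 = 6*5/2 = 15
SWAP gates: 0 (omitted)
Total = 6 + 15
= 21

21


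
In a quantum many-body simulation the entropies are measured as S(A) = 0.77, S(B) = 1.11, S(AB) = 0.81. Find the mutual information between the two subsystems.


I(A:B) = S(A) + S(B) - S(AB)
= 0.77 + 1.11 - 0.81
= 1.0700

1.0700


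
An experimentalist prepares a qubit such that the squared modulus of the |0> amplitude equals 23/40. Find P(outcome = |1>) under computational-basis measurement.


|alpha|^2 = 23/40 = 0.5750
|beta|^2 = 1 - 23/40 = 17/40 = 0.4250
P(|1>) = |beta|^2 = 0.4250

0.4250


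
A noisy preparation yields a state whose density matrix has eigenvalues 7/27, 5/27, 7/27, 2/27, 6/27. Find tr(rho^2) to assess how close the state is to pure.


tr(rho^2) = sum of eigenvalues squared
= (7/27)^2 + (5/27)^2 + (7/27)^2 + (2/27)^2 + (6/27)^2
= (49 + 25 + 49 + 4 + 36) / 729
= 163/729
= 0.2236

0.2236


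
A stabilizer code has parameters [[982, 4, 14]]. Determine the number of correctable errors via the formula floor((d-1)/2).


Code parameters: [[982, 4, 14]], distance d = 14.
Number of correctable errors = floor((d-1)/2)
= floor((14 - 1)/2)
= floor(13/2)
= 6

6


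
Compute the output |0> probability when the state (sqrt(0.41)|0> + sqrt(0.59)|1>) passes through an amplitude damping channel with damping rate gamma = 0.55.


For amplitude damping with parameter gamma on state sqrt(a)|0> + sqrt(b)|1>:
alpha^2 = 0.41, beta^2 = 0.59
P(|0>) = alpha^2 + gamma * beta^2
= 0.41 + 0.55 * 0.59
= 0.41 + 0.3245
= 0.7345

0.7345


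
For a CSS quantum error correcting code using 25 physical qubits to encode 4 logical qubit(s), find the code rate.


Code rate R = k/n
= 4/25
= 0.1600

0.1600


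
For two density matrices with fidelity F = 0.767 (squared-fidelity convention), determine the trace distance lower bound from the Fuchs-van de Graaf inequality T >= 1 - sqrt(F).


Fuchs-van de Graaf (squared-fidelity convention): 1 - sqrt(F) <= T <= sqrt(1 - F).
Lower bound: T >= 1 - sqrt(F)
sqrt(F) = sqrt(0.767) = 0.8758
T >= 1 - 0.8758
T >= 0.1242

0.1242


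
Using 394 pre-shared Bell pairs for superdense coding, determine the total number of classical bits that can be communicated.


Superdense coding allows 2 classical bits per shared entangled pair.
394 pair(s) -> 2 * 394 = 788 classical bits

788


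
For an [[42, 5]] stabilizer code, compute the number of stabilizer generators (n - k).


For an [[n,k]] stabilizer code:
Number of stabilizer generators = n - k
= 42 - 5
= 37

37


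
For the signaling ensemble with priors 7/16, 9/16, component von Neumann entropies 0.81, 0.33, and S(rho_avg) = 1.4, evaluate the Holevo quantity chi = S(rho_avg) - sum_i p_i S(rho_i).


chi = S(rho) - sum_i p_i * S(rho_i)
Weighted entropy = 7/16 * 0.81 + 9/16 * 0.33
= 0.5400
chi = 1.4 - 0.5400
= 0.8600

0.8600


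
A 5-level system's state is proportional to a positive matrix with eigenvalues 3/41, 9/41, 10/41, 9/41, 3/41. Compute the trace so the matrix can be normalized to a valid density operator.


tr(M) = sum of eigenvalues
= 3/41 + 9/41 + 10/41 + 9/41 + 3/41
= 34/41
= 0.8293

0.8293


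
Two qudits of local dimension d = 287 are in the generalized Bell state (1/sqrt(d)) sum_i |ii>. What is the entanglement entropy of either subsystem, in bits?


For a maximally entangled state in d x d:
S = log2(d) = log2(287)
= 8.1649

8.1649


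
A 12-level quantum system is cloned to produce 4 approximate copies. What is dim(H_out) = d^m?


Output space = H^(tensor 4) where dim(H) = 12
dim = 12^4
= 144 (after 2 factors)
= 1728 (after 3 factors)
= 20736 (after 4 factors)
= 20736

20736


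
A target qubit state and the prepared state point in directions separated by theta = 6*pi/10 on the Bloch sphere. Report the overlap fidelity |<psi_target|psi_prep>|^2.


For states separated by angle theta on Bloch sphere:
F = cos^2(theta/2)
theta = 6*pi/10 = 1.8850
theta/2 = 0.9425
cos(theta/2) = 0.5878
F = 0.3455

0.3455


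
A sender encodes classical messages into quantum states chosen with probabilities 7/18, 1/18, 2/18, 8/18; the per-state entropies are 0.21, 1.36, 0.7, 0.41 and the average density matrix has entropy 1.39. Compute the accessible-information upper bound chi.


chi = S(rho) - sum_i p_i * S(rho_i)
Weighted entropy = 7/18 * 0.21 + 1/18 * 1.36 + 2/18 * 0.7 + 8/18 * 0.41
= 0.4172
chi = 1.39 - 0.4172
= 0.9728

0.9728


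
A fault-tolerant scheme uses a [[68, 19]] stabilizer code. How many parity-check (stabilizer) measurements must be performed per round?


For an [[n,k]] stabilizer code:
Number of stabilizer generators = n - k
= 68 - 19
= 49

49


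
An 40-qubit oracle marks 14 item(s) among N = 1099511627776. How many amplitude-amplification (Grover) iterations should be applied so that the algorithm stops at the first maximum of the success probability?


After j Grover iterations the success probability is P(j) = sin^2((2j+1)*theta), where sin(theta) = sqrt(k/N).
N = 2^40 = 1099511627776, k = 14
sin(theta) = sqrt(k/N) = 3.568322551e-06
theta = arcsin(sqrt(k/N)) = 3.568322551e-06 rad
P(j) reaches its first maximum when (2j+1)*theta is as close as possible to pi/2, i.e. j = round(pi/(4*theta) - 1/2).
pi/(4*theta) - 1/2 = 220102.4061
(For comparison, the common estimate pi/4 * sqrt(N/k) = 220102.9061; the exact maximiser is used here.)
Optimal iterations = 220102

220102


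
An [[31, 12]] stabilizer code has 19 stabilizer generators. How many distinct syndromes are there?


Each stabilizer generator gives a binary (+1 or -1) measurement outcome.
With 19 independent generators:
Total syndromes = 2^19
= 524288

524288


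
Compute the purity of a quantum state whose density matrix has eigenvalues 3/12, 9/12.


tr(rho^2) = sum of eigenvalues squared
= (3/12)^2 + (9/12)^2
= (9 + 81) / 144
= 90/144
= 0.6250

0.6250


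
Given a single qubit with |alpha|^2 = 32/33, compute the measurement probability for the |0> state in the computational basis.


|alpha|^2 = 32/33 = 0.9697
|beta|^2 = 1 - 32/33 = 1/33 = 0.0303
P(|0>) = |alpha|^2 = 0.9697

0.9697
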